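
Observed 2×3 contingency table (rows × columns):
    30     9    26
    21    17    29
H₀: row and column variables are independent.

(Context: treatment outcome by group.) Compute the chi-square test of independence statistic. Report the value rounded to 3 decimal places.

Row totals [65, 67], col totals [51, 26, 55], n=132
χ² = (30−25.11)²/25.11 + (9−12.80)²/12.80 + (26−27.08)²/27.08 + (21−25.89)²/25.89 + (17−13.20)²/13.20 + (29−27.92)²/27.92 = 4.1841
df = 2

test statistic = 4.184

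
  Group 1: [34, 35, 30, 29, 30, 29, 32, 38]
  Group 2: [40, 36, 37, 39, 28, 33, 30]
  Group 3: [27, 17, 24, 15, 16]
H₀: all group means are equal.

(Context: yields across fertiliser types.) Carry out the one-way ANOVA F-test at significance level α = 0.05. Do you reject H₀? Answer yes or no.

Group means [32.12, 34.71, 19.80], grand mean 29.950
SSB = Σnᵢ(x̄ᵢ−x̄)² = 711.846; SSW = ΣΣ(x−x̄ᵢ)² = 313.104
MSB = 711.846/2 = 355.9232; MSW = 313.104/17 = 18.4179
F = MSB/MSW = 19.3249
df = (2, 17)
p-value (upper-tail) = 0.00004
At α=0.05: p < α → reject H₀

reject H₀: yes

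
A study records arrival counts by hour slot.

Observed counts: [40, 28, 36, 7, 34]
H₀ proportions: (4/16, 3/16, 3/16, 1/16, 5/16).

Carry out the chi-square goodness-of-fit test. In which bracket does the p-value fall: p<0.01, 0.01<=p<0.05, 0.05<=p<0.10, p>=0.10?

n = 145; E_i = n·p_i = [36.25, 27.19, 27.19, 9.06, 45.31]
χ² = (40−36.25)²/36.25 + (28−27.19)²/27.19 + (36−27.19)²/27.19 + (7−9.06)²/9.06 + (34−45.31)²/45.31 = 6.5623
df = 4
p-value (upper-tail) = 0.16091
→ bracket: p>=0.10

p-value bracket: p>=0.10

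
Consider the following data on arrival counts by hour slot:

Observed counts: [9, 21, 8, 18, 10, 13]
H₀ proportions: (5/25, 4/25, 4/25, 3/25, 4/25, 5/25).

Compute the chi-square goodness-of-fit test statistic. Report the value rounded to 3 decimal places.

n = 79; E_i = n·p_i = [15.80, 12.64, 12.64, 9.48, 12.64, 15.80]
χ² = (9−15.80)²/15.80 + (21−12.64)²/12.64 + (8−12.64)²/12.64 + (18−9.48)²/9.48 + (10−12.64)²/12.64 + (13−15.80)²/15.80 = 18.8639
df = 5

test statistic = 18.864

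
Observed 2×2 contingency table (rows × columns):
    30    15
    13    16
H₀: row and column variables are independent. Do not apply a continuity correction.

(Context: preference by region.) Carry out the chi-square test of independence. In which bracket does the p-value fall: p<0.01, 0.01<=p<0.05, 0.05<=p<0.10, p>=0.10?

p-value bracket: 0.05<=p<0.10

Row totals [45, 29], col totals [43, 31], n=74
χ² = (30−26.15)²/26.15 + (15−18.85)²/18.85 + (13−16.85)²/16.85 + (16−12.15)²/12.15 = 3.4553
df = 1
p-value (upper-tail) = 0.06305
→ bracket: 0.05<=p<0.10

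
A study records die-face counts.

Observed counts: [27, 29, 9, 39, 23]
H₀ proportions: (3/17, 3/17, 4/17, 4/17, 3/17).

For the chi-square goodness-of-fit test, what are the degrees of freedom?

degrees of freedom = 4

df = k − 1 = 5 − 1 = 4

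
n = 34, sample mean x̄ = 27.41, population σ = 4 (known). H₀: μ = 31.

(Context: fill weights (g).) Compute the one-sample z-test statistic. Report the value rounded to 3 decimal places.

SE = σ/√n = 4/√34 = 0.6860
z = (x̄−μ₀)/SE = (27.41−31)/0.6860 = -5.2333

test statistic = -5.233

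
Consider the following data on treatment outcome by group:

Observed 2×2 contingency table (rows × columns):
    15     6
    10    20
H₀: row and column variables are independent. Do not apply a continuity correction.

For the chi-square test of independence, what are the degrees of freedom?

df = (r−1)(c−1) = (2−1)·(2−1) = 1

degrees of freedom = 1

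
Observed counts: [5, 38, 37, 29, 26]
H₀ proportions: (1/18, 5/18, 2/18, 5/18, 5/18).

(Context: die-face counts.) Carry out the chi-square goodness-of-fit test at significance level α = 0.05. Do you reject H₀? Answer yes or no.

n = 135; E_i = n·p_i = [7.50, 37.50, 15.00, 37.50, 37.50]
χ² = (5−7.50)²/7.50 + (38−37.50)²/37.50 + (37−15.00)²/15.00 + (29−37.50)²/37.50 + (26−37.50)²/37.50 = 38.5600
df = 4
p-value (upper-tail) = 0.00000
At α=0.05: p < α → reject H₀

reject H₀: yes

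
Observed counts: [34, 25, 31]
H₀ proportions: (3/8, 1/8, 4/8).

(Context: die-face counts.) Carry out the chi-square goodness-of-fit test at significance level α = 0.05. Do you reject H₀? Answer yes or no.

n = 90; E_i = n·p_i = [33.75, 11.25, 45.00]
χ² = (34−33.75)²/33.75 + (25−11.25)²/11.25 + (31−45.00)²/45.00 = 21.1630
df = 2
p-value (upper-tail) = 0.00003
At α=0.05: p < α → reject H₀

reject H₀: yes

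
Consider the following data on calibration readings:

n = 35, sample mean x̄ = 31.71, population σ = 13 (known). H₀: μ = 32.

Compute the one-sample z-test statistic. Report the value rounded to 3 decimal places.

test statistic = -0.132

SE = σ/√n = 13/√35 = 2.1974
z = (x̄−μ₀)/SE = (31.71−32)/2.1974 = -0.1320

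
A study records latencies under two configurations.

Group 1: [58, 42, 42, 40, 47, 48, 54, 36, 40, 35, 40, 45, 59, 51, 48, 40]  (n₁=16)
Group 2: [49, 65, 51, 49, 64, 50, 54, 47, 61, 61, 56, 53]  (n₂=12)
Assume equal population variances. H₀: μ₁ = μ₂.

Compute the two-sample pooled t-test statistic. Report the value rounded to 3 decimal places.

x̄₁=45.312, s₁=7.310, n₁=16
x̄₂=55.000, s₂=6.296, n₂=12
s_p² = [15·7.310² + 11·6.296²]/26 = 47.5937
SE = √(s_p²·(1/16+1/12)) = 2.6345
t = (45.312−55.000)/2.6345 = -3.6771
df = 26

test statistic = -3.677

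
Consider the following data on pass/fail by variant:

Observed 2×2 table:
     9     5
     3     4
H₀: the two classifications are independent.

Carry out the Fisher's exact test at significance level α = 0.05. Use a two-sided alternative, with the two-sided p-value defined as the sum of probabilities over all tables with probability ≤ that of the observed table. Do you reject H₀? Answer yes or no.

Margins: r₁=14, r₂=7, c₁=12, c₂=9, n=21
p_obs = C(14,9)·C(7,3)/C(21,12); sum pmf over tables with pmf ≤ p_obs
p-value (two-sided) = 0.39721
At α=0.05: p ≥ α → fail to reject H₀

reject H₀: no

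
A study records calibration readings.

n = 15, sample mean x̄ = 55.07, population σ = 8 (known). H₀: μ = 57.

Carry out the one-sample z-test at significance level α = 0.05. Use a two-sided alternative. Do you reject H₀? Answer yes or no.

SE = σ/√n = 8/√15 = 2.0656
z = (x̄−μ₀)/SE = (55.07−57)/2.0656 = -0.9344
p-value (two-sided) = 0.35012
At α=0.05: p ≥ α → fail to reject H₀

reject H₀: no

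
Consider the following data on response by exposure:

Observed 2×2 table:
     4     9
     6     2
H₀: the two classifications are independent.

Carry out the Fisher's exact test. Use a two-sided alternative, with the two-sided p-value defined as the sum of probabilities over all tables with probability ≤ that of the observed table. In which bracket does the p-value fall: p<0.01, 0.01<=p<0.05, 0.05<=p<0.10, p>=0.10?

p-value bracket: 0.05<=p<0.10

Margins: r₁=13, r₂=8, c₁=10, c₂=11, n=21
p_obs = C(13,4)·C(8,6)/C(21,10); sum pmf over tables with pmf ≤ p_obs
p-value (two-sided) = 0.08050
→ bracket: 0.05<=p<0.10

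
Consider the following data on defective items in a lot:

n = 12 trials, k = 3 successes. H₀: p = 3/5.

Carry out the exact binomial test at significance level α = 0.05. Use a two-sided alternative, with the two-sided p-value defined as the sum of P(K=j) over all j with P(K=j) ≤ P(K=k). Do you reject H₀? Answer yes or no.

reject H₀: yes

Exact binomial: n=12, k=3, p₀=3/5=0.6000
P(X=j) = C(n,j)·p₀^j·(1−p₀)^(n−j); p = Σ P(X=j) over j with P(X=j) ≤ P(X=3)
p-value (two-sided) = 0.01744
At α=0.05: p < α → reject H₀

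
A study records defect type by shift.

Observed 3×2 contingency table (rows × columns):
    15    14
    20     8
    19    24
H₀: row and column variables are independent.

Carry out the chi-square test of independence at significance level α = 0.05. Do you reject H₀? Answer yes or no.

reject H₀: no

Row totals [29, 28, 43], col totals [54, 46], n=100
χ² = (15−15.66)²/15.66 + (14−13.34)²/13.34 + (20−15.12)²/15.12 + (8−12.88)²/12.88 + (19−23.22)²/23.22 + (24−19.78)²/19.78 = 5.1517
df = 2
p-value (upper-tail) = 0.07609
At α=0.05: p ≥ α → fail to reject H₀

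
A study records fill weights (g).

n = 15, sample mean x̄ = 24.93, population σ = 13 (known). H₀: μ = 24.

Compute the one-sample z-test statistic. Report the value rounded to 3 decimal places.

test statistic = 0.277

SE = σ/√n = 13/√15 = 3.3566
z = (x̄−μ₀)/SE = (24.93−24)/3.3566 = 0.2771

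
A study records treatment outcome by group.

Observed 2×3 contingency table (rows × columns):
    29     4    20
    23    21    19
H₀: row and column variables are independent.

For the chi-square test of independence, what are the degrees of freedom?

df = (r−1)(c−1) = (2−1)·(3−1) = 2

degrees of freedom = 2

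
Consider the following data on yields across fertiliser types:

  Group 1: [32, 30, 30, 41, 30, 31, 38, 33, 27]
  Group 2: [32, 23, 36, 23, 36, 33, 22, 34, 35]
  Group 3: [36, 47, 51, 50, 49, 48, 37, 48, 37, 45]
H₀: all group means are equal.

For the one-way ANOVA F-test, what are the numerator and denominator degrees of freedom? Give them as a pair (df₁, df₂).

k = 3 groups, N = 28 total
df = (k−1, N−k) = (3−1, 28−3) = (2, 25)

degrees of freedom = [2, 25]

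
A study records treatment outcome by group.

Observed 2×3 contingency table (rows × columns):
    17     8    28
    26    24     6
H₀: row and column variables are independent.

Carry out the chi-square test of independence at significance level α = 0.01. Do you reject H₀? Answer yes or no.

Row totals [53, 56], col totals [43, 32, 34], n=109
χ² = (17−20.91)²/20.91 + (8−15.56)²/15.56 + (28−16.53)²/16.53 + (26−22.09)²/22.09 + (24−16.44)²/16.44 + (6−17.47)²/17.47 = 24.0547
df = 2
p-value (upper-tail) = 0.00001
At α=0.01: p < α → reject H₀

reject H₀: yes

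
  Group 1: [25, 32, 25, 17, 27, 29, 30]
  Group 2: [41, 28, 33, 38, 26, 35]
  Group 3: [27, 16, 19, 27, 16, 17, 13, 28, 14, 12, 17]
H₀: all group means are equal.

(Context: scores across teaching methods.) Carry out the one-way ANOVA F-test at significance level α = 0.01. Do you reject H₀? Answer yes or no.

reject H₀: yes

Group means [26.43, 33.50, 18.73], grand mean 24.667
SSB = Σnᵢ(x̄ᵢ−x̄)² = 877.937; SSW = ΣΣ(x−x̄ᵢ)² = 653.396
MSB = 877.937/2 = 438.9686; MSW = 653.396/21 = 31.1141
F = MSB/MSW = 14.1083
df = (2, 21)
p-value (upper-tail) = 0.00013
At α=0.01: p < α → reject H₀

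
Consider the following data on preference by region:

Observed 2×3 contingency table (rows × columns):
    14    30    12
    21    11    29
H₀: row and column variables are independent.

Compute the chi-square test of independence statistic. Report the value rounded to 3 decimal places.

test statistic = 17.071

Row totals [56, 61], col totals [35, 41, 41], n=117
χ² = (14−16.75)²/16.75 + (30−19.62)²/19.62 + (12−19.62)²/19.62 + (21−18.25)²/18.25 + (11−21.38)²/21.38 + (29−21.38)²/21.38 = 17.0712
df = 2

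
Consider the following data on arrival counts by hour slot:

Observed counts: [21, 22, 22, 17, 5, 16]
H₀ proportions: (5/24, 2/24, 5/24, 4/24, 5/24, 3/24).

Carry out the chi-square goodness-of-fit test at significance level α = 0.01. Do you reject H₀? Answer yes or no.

reject H₀: yes

n = 103; E_i = n·p_i = [21.46, 8.58, 21.46, 17.17, 21.46, 12.88]
χ² = (21−21.46)²/21.46 + (22−8.58)²/8.58 + (22−21.46)²/21.46 + (17−17.17)²/17.17 + (5−21.46)²/21.46 + (16−12.88)²/12.88 = 34.3786
df = 5
p-value (upper-tail) = 0.00000
At α=0.01: p < α → reject H₀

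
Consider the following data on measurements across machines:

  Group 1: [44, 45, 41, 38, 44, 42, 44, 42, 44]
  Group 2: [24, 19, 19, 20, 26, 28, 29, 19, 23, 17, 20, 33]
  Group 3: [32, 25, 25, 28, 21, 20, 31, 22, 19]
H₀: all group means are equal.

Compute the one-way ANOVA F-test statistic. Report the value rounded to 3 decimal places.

test statistic = 62.068

Group means [42.67, 23.08, 24.78], grand mean 29.467
SSB = Σnᵢ(x̄ᵢ−x̄)² = 2254.994; SSW = ΣΣ(x−x̄ᵢ)² = 490.472
MSB = 2254.994/2 = 1127.4972; MSW = 490.472/27 = 18.1656
F = MSB/MSW = 62.0676
df = (2, 27)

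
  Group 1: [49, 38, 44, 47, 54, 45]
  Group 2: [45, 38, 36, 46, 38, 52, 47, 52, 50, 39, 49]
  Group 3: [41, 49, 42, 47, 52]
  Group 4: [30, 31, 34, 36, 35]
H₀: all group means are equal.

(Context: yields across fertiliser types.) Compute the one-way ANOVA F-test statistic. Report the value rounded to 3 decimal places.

Group means [46.17, 44.73, 46.20, 33.20], grand mean 43.185
SSB = Σnᵢ(x̄ᵢ−x̄)² = 623.459; SSW = ΣΣ(x−x̄ᵢ)² = 614.615
MSB = 623.459/3 = 207.8196; MSW = 614.615/23 = 26.7224
F = MSB/MSW = 7.7770
df = (3, 23)

test statistic = 7.777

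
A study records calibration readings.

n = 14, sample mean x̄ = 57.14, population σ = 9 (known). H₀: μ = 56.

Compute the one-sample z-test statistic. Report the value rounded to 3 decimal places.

SE = σ/√n = 9/√14 = 2.4054
z = (x̄−μ₀)/SE = (57.14−56)/2.4054 = 0.4739

test statistic = 0.474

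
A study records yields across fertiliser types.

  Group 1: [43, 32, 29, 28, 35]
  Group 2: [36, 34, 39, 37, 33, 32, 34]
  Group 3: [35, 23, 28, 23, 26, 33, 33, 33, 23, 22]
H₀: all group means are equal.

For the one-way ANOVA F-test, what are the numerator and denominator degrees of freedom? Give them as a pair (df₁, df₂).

k = 3 groups, N = 22 total
df = (k−1, N−k) = (3−1, 22−3) = (2, 19)

degrees of freedom = [2, 19]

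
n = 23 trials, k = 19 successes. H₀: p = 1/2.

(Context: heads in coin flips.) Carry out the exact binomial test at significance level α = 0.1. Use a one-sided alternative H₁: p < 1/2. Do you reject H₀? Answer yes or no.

reject H₀: no

Exact binomial: n=23, k=19, p₀=1/2=0.5000
P(X≤19) from Σ C(n,i)·p₀^i·(1−p₀)^(n−i)
p-value (one-sided, H₁ less) = 0.99976
At α=0.1: p ≥ α → fail to reject H₀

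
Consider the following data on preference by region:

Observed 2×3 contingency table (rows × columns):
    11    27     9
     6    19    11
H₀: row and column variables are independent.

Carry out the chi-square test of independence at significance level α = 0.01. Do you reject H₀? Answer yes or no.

reject H₀: no

Row totals [47, 36], col totals [17, 46, 20], n=83
χ² = (11−9.63)²/9.63 + (27−26.05)²/26.05 + (9−11.33)²/11.33 + (6−7.37)²/7.37 + (19−19.95)²/19.95 + (11−8.67)²/8.67 = 1.6327
df = 2
p-value (upper-tail) = 0.44203
At α=0.01: p ≥ α → fail to reject H₀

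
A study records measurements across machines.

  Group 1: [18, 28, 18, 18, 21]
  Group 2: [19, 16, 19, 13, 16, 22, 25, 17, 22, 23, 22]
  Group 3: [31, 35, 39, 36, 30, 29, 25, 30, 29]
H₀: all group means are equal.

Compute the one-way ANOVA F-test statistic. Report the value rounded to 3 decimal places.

Group means [20.60, 19.45, 31.56], grand mean 24.040
SSB = Σnᵢ(x̄ᵢ−x̄)² = 798.811; SSW = ΣΣ(x−x̄ᵢ)² = 358.149
MSB = 798.811/2 = 399.4053; MSW = 358.149/22 = 16.2795
F = MSB/MSW = 24.5342
df = (2, 22)

test statistic = 24.534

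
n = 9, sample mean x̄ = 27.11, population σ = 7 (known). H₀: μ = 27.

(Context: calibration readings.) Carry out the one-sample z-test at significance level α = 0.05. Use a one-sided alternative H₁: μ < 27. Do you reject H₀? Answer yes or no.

reject H₀: no

SE = σ/√n = 7/√9 = 2.3333
z = (x̄−μ₀)/SE = (27.11−27)/2.3333 = 0.0471
p-value (one-sided, H₁ less) = 0.51880
At α=0.05: p ≥ α → fail to reject H₀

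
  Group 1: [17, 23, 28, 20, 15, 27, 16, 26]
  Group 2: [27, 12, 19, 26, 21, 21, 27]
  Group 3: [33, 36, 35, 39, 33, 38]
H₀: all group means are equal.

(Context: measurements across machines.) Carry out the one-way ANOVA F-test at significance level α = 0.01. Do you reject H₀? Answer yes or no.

Group means [21.50, 21.86, 35.67], grand mean 25.667
SSB = Σnᵢ(x̄ᵢ−x̄)² = 840.476; SSW = ΣΣ(x−x̄ᵢ)² = 398.190
MSB = 840.476/2 = 420.2381; MSW = 398.190/18 = 22.1217
F = MSB/MSW = 18.9967
df = (2, 18)
p-value (upper-tail) = 0.00004
At α=0.01: p < α → reject H₀

reject H₀: yes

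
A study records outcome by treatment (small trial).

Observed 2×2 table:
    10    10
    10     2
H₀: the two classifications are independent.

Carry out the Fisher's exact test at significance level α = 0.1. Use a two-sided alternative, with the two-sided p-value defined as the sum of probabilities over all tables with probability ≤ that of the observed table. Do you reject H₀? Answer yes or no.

Margins: r₁=20, r₂=12, c₁=20, c₂=12, n=32
p_obs = C(20,10)·C(12,10)/C(32,20); sum pmf over tables with pmf ≤ p_obs
p-value (two-sided) = 0.07528
At α=0.1: p < α → reject H₀

reject H₀: yes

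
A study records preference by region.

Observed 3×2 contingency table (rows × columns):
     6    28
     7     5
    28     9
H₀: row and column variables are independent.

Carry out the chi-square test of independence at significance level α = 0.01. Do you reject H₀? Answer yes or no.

Row totals [34, 12, 37], col totals [41, 42], n=83
χ² = (6−16.80)²/16.80 + (28−17.20)²/17.20 + (7−5.93)²/5.93 + (5−6.07)²/6.07 + (28−18.28)²/18.28 + (9−18.72)²/18.72 = 24.3169
df = 2
p-value (upper-tail) = 0.00001
At α=0.01: p < α → reject H₀

reject H₀: yes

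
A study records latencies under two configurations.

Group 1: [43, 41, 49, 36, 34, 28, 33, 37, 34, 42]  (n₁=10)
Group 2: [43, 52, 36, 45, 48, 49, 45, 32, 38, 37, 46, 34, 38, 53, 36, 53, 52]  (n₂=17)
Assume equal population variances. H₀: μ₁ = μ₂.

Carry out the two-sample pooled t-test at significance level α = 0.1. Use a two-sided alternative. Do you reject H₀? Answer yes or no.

reject H₀: yes

x̄₁=37.700, s₁=6.075, n₁=10
x̄₂=43.353, s₂=7.176, n₂=17
s_p² = [9·6.075² + 16·7.176²]/25 = 46.2393
SE = √(s_p²·(1/10+1/17)) = 2.7100
t = (37.700−43.353)/2.7100 = -2.0860
df = 25
p-value (two-sided) = 0.04734
At α=0.1: p < α → reject H₀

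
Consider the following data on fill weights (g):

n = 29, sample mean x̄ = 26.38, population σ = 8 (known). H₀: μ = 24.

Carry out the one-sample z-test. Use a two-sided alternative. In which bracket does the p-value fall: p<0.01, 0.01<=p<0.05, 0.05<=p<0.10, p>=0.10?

SE = σ/√n = 8/√29 = 1.4856
z = (x̄−μ₀)/SE = (26.38−24)/1.4856 = 1.6021
p-value (two-sided) = 0.10914
→ bracket: p>=0.10

p-value bracket: p>=0.10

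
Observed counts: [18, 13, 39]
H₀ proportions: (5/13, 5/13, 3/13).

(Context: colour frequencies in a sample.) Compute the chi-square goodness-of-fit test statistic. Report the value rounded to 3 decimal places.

n = 70; E_i = n·p_i = [26.92, 26.92, 16.15]
χ² = (18−26.92)²/26.92 + (13−26.92)²/26.92 + (39−16.15)²/16.15 = 42.4686
df = 2

test statistic = 42.469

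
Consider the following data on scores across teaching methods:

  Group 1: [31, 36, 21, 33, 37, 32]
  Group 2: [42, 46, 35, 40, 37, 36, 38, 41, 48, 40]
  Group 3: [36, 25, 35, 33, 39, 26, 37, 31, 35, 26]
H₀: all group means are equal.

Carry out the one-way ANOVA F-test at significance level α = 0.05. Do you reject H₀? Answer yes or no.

Group means [31.67, 40.30, 32.30], grand mean 35.231
SSB = Σnᵢ(x̄ᵢ−x̄)² = 419.082; SSW = ΣΣ(x−x̄ᵢ)² = 551.533
MSB = 419.082/2 = 209.5410; MSW = 551.533/23 = 23.9797
F = MSB/MSW = 8.7383
df = (2, 23)
p-value (upper-tail) = 0.00150
At α=0.05: p < α → reject H₀

reject H₀: yes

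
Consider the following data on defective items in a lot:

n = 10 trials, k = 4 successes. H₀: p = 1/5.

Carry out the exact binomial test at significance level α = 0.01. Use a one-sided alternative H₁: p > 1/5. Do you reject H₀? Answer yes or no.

Exact binomial: n=10, k=4, p₀=1/5=0.2000
P(X≥4) from Σ C(n,i)·p₀^i·(1−p₀)^(n−i)
p-value (one-sided, H₁ greater) = 0.12087
At α=0.01: p ≥ α → fail to reject H₀

reject H₀: no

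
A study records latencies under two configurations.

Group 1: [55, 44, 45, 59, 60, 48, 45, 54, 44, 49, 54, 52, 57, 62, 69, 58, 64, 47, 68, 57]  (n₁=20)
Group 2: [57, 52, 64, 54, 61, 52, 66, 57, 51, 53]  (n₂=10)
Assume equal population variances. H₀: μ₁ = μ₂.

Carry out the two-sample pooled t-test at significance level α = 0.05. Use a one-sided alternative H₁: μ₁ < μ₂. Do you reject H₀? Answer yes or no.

x̄₁=54.550, s₁=7.783, n₁=20
x̄₂=56.700, s₂=5.334, n₂=10
s_p² = [19·7.783² + 9·5.334²]/28 = 50.2518
SE = √(s_p²·(1/20+1/10)) = 2.7455
t = (54.550−56.700)/2.7455 = -0.7831
df = 28
p-value (one-sided, H₁ less) = 0.22007
At α=0.05: p ≥ α → fail to reject H₀

reject H₀: no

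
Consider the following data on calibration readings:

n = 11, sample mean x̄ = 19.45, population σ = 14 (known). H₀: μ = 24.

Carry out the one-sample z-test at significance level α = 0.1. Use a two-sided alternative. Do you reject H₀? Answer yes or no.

SE = σ/√n = 14/√11 = 4.2212
z = (x̄−μ₀)/SE = (19.45−24)/4.2212 = -1.0779
p-value (two-sided) = 0.28108
At α=0.1: p ≥ α → fail to reject H₀

reject H₀: no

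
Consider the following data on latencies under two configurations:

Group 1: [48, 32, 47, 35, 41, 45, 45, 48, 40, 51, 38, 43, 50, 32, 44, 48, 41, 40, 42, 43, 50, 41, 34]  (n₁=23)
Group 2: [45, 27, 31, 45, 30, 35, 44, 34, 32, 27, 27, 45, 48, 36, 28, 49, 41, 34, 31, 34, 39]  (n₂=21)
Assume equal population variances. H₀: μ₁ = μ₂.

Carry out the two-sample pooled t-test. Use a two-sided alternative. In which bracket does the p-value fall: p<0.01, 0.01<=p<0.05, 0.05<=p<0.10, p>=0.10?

x̄₁=42.522, s₁=5.640, n₁=23
x̄₂=36.286, s₂=7.329, n₂=21
s_p² = [22·5.640² + 20·7.329²]/42 = 42.2387
SE = √(s_p²·(1/23+1/21)) = 1.9616
t = (42.522−36.286)/1.9616 = 3.1791
df = 42
p-value (two-sided) = 0.00277
→ bracket: p<0.01

p-value bracket: p<0.01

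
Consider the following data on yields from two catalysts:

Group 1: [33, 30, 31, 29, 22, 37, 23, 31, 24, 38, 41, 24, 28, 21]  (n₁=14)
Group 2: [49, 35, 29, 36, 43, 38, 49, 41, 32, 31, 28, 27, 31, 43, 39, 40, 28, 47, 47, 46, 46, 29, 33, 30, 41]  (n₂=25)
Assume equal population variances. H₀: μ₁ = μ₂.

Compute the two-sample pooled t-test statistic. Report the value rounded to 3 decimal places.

test statistic = -3.447

x̄₁=29.429, s₁=6.272, n₁=14
x̄₂=37.520, s₂=7.411, n₂=25
s_p² = [13·6.272² + 24·7.411²]/37 = 49.4505
SE = √(s_p²·(1/14+1/25)) = 2.3474
t = (29.429−37.520)/2.3474 = -3.4470
df = 37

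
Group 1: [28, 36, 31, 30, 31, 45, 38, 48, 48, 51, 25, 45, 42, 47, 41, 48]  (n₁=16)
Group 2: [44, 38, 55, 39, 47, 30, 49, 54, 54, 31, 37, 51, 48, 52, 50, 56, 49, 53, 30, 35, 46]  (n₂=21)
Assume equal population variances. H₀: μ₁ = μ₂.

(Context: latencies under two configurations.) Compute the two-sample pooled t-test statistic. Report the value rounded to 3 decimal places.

test statistic = -1.943

x̄₁=39.625, s₁=8.429, n₁=16
x̄₂=45.143, s₂=8.656, n₂=21
s_p² = [15·8.429² + 20·8.656²]/35 = 73.2663
SE = √(s_p²·(1/16+1/21)) = 2.8404
t = (39.625−45.143)/2.8404 = -1.9426
df = 35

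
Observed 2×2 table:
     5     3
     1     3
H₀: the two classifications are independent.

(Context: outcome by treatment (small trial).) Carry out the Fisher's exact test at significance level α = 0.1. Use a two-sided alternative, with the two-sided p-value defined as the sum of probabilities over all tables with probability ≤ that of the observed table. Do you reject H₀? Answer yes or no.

Margins: r₁=8, r₂=4, c₁=6, c₂=6, n=12
p_obs = C(8,5)·C(4,1)/C(12,6); sum pmf over tables with pmf ≤ p_obs
p-value (two-sided) = 0.54545
At α=0.1: p ≥ α → fail to reject H₀

reject H₀: no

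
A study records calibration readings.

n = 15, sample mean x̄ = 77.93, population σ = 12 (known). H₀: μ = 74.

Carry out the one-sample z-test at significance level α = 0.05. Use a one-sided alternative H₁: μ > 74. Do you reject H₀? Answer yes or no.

SE = σ/√n = 12/√15 = 3.0984
z = (x̄−μ₀)/SE = (77.93−74)/3.0984 = 1.2684
p-value (one-sided, H₁ greater) = 0.10233
At α=0.05: p ≥ α → fail to reject H₀

reject H₀: no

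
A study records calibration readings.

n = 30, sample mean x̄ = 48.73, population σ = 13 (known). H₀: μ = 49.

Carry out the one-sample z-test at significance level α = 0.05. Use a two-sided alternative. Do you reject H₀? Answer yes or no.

SE = σ/√n = 13/√30 = 2.3735
z = (x̄−μ₀)/SE = (48.73−49)/2.3735 = -0.1138
p-value (two-sided) = 0.90943
At α=0.05: p ≥ α → fail to reject H₀

reject H₀: no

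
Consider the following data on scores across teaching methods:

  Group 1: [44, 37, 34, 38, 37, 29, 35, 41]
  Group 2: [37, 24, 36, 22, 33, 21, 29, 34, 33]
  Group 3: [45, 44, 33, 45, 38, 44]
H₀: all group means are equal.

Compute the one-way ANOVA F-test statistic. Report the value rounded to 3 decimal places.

test statistic = 9.092

Group means [36.88, 29.89, 41.50], grand mean 35.348
SSB = Σnᵢ(x̄ᵢ−x̄)² = 513.954; SSW = ΣΣ(x−x̄ᵢ)² = 565.264
MSB = 513.954/2 = 256.9768; MSW = 565.264/20 = 28.2632
F = MSB/MSW = 9.0923
df = (2, 20)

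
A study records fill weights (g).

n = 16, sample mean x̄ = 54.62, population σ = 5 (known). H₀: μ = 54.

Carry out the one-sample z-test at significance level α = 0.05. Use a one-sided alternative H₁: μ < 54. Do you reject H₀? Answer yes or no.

SE = σ/√n = 5/√16 = 1.2500
z = (x̄−μ₀)/SE = (54.62−54)/1.2500 = 0.4960
p-value (one-sided, H₁ less) = 0.69005
At α=0.05: p ≥ α → fail to reject H₀

reject H₀: no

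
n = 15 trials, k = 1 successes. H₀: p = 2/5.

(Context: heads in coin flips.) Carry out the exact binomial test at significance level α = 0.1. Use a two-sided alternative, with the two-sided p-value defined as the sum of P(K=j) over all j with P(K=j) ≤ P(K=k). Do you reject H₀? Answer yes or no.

reject H₀: yes

Exact binomial: n=15, k=1, p₀=2/5=0.4000
P(X=j) = C(n,j)·p₀^j·(1−p₀)^(n−j); p = Σ P(X=j) over j with P(X=j) ≤ P(X=1)
p-value (two-sided) = 0.00710
At α=0.1: p < α → reject H₀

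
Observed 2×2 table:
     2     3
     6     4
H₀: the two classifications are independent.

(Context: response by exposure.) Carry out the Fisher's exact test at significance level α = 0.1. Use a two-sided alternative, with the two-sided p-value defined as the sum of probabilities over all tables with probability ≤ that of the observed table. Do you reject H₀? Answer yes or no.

reject H₀: no

Margins: r₁=5, r₂=10, c₁=8, c₂=7, n=15
p_obs = C(5,2)·C(10,6)/C(15,8); sum pmf over tables with pmf ≤ p_obs
p-value (two-sided) = 0.60839
At α=0.1: p ≥ α → fail to reject H₀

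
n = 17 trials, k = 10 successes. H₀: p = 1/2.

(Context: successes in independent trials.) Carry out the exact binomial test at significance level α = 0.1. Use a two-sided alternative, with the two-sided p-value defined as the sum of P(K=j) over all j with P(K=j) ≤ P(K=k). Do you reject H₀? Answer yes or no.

reject H₀: no

Exact binomial: n=17, k=10, p₀=1/2=0.5000
P(X=j) = C(n,j)·p₀^j·(1−p₀)^(n−j); p = Σ P(X=j) over j with P(X=j) ≤ P(X=10)
p-value (two-sided) = 0.62906
At α=0.1: p ≥ α → fail to reject H₀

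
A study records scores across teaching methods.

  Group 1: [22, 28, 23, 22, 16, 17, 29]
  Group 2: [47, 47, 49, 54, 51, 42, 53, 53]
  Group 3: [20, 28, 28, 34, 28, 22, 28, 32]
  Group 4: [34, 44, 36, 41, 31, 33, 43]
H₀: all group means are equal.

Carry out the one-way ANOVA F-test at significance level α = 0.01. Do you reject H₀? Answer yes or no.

Group means [22.43, 49.50, 27.50, 37.43], grand mean 34.500
SSB = Σnᵢ(x̄ᵢ−x̄)² = 3272.071; SSW = ΣΣ(x−x̄ᵢ)² = 573.429
MSB = 3272.071/3 = 1090.6905; MSW = 573.429/26 = 22.0549
F = MSB/MSW = 49.4533
df = (3, 26)
p-value (upper-tail) = 0.00000
At α=0.01: p < α → reject H₀

reject H₀: yes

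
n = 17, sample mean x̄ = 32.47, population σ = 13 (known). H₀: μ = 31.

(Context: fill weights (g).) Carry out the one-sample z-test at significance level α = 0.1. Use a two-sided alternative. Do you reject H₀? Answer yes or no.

reject H₀: no

SE = σ/√n = 13/√17 = 3.1530
z = (x̄−μ₀)/SE = (32.47−31)/3.1530 = 0.4662
p-value (two-sided) = 0.64105
At α=0.1: p ≥ α → fail to reject H₀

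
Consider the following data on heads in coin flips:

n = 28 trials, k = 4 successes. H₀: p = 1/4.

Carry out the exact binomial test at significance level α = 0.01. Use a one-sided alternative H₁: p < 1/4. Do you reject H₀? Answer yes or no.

Exact binomial: n=28, k=4, p₀=1/4=0.2500
P(X≤4) from Σ C(n,i)·p₀^i·(1−p₀)^(n−i)
p-value (one-sided, H₁ less) = 0.13539
At α=0.01: p ≥ α → fail to reject H₀

reject H₀: no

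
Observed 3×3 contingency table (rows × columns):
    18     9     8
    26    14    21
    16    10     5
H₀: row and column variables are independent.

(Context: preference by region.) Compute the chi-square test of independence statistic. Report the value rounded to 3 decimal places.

Row totals [35, 61, 31], col totals [60, 33, 34], n=127
χ² = (18−16.54)²/16.54 + (9−9.09)²/9.09 + (8−9.37)²/9.37 + (26−28.82)²/28.82 + (14−15.85)²/15.85 + (21−16.33)²/16.33 + (16−14.65)²/14.65 + (10−8.06)²/8.06 + (5−8.30)²/8.30 = 4.0642
df = 4

test statistic = 4.064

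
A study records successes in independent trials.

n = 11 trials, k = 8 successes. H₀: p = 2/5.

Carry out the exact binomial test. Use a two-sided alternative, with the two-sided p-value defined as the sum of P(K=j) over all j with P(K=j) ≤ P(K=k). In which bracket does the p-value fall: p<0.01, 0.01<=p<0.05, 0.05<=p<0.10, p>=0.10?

p-value bracket: 0.01<=p<0.05

Exact binomial: n=11, k=8, p₀=2/5=0.4000
P(X=j) = C(n,j)·p₀^j·(1−p₀)^(n−j); p = Σ P(X=j) over j with P(X=j) ≤ P(X=8)
p-value (two-sided) = 0.03291
→ bracket: 0.01<=p<0.05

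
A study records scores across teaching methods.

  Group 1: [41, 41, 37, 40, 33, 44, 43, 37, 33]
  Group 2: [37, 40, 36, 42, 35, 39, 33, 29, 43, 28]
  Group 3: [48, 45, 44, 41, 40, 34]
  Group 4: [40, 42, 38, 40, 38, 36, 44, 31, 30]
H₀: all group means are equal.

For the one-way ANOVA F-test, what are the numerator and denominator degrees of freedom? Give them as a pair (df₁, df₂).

degrees of freedom = [3, 30]

k = 4 groups, N = 34 total
df = (k−1, N−k) = (4−1, 34−4) = (3, 30)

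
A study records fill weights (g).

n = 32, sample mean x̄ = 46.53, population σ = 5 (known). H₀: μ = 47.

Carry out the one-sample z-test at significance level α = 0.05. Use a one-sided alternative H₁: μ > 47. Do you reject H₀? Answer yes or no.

SE = σ/√n = 5/√32 = 0.8839
z = (x̄−μ₀)/SE = (46.53−47)/0.8839 = -0.5317
p-value (one-sided, H₁ greater) = 0.70255
At α=0.05: p ≥ α → fail to reject H₀

reject H₀: no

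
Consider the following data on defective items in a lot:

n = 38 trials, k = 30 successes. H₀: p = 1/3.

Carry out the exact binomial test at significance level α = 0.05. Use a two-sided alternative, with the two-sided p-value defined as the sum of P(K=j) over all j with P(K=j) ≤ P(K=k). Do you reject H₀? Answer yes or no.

reject H₀: yes

Exact binomial: n=38, k=30, p₀=1/3=0.3333
P(X=j) = C(n,j)·p₀^j·(1−p₀)^(n−j); p = Σ P(X=j) over j with P(X=j) ≤ P(X=30)
p-value (two-sided) = 0.00000
At α=0.05: p < α → reject H₀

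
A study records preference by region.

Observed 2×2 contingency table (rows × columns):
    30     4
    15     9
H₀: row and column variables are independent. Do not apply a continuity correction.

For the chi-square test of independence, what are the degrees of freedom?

degrees of freedom = 1

df = (r−1)(c−1) = (2−1)·(2−1) = 1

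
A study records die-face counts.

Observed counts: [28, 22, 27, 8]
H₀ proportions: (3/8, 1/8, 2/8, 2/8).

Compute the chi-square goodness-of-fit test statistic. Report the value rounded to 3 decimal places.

test statistic = 22.467

n = 85; E_i = n·p_i = [31.88, 10.62, 21.25, 21.25]
χ² = (28−31.88)²/31.88 + (22−10.62)²/10.62 + (27−21.25)²/21.25 + (8−21.25)²/21.25 = 22.4667
df = 3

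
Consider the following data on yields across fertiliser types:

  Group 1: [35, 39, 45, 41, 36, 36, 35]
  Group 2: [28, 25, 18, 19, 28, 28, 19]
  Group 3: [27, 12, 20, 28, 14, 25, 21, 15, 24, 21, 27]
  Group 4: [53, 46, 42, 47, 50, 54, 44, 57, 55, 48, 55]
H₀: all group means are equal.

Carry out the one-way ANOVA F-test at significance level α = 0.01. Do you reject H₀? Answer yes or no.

reject H₀: yes

Group means [38.14, 23.57, 21.27, 50.09], grand mean 33.806
SSB = Σnᵢ(x̄ᵢ−x̄)² = 5509.977; SSW = ΣΣ(x−x̄ᵢ)² = 783.662
MSB = 5509.977/3 = 1836.6589; MSW = 783.662/32 = 24.4894
F = MSB/MSW = 74.9980
df = (3, 32)
p-value (upper-tail) = 0.00000
At α=0.01: p < α → reject H₀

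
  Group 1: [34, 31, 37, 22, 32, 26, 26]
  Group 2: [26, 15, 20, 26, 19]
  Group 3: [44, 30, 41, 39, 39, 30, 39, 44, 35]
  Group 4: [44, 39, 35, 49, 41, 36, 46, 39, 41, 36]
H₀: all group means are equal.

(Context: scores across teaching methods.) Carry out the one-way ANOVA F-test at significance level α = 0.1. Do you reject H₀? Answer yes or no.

Group means [29.71, 21.20, 37.89, 40.60], grand mean 34.226
SSB = Σnᵢ(x̄ᵢ−x̄)² = 1517.902; SSW = ΣΣ(x−x̄ᵢ)² = 667.517
MSB = 1517.902/3 = 505.9673; MSW = 667.517/27 = 24.7229
F = MSB/MSW = 20.4656
df = (3, 27)
p-value (upper-tail) = 0.00000
At α=0.1: p < α → reject H₀

reject H₀: yes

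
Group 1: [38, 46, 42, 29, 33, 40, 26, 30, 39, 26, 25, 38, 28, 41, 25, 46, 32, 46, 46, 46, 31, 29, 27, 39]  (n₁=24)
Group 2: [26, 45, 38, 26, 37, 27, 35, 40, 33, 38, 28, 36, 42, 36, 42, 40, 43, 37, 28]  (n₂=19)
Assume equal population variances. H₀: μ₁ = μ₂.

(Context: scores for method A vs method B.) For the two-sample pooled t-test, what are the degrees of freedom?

df = n₁ + n₂ − 2 = 24 + 19 − 2 = 41

degrees of freedom = 41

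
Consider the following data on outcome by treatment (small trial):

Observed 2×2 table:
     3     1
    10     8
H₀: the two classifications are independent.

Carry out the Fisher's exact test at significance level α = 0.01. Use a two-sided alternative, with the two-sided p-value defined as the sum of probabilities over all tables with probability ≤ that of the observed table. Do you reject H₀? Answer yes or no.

Margins: r₁=4, r₂=18, c₁=13, c₂=9, n=22
p_obs = C(4,3)·C(18,10)/C(22,13); sum pmf over tables with pmf ≤ p_obs
p-value (two-sided) = 0.61613
At α=0.01: p ≥ α → fail to reject H₀

reject H₀: no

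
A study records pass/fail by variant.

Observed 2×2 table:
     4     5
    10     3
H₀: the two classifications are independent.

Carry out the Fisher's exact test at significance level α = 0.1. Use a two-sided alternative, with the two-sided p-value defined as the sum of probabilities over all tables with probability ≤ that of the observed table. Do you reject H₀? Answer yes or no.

reject H₀: no

Margins: r₁=9, r₂=13, c₁=14, c₂=8, n=22
p_obs = C(9,4)·C(13,10)/C(22,14); sum pmf over tables with pmf ≤ p_obs
p-value (two-sided) = 0.18700
At α=0.1: p ≥ α → fail to reject H₀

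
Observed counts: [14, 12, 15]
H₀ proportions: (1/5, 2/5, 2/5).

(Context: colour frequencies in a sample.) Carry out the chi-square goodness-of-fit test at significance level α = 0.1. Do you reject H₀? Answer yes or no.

reject H₀: yes

n = 41; E_i = n·p_i = [8.20, 16.40, 16.40]
χ² = (14−8.20)²/8.20 + (12−16.40)²/16.40 + (15−16.40)²/16.40 = 5.4024
df = 2
p-value (upper-tail) = 0.06712
At α=0.1: p < α → reject H₀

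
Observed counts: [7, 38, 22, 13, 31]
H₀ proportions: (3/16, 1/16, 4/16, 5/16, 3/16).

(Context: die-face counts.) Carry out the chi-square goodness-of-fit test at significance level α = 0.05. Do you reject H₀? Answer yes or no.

n = 111; E_i = n·p_i = [20.81, 6.94, 27.75, 34.69, 20.81]
χ² = (7−20.81)²/20.81 + (38−6.94)²/6.94 + (22−27.75)²/27.75 + (13−34.69)²/34.69 + (31−20.81)²/20.81 = 167.9862
df = 4
p-value (upper-tail) = 0.00000
At α=0.05: p < α → reject H₀

reject H₀: yes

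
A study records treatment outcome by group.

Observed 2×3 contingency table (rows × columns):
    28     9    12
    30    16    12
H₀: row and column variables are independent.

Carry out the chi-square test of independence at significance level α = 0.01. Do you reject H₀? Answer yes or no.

reject H₀: no

Row totals [49, 58], col totals [58, 25, 24], n=107
χ² = (28−26.56)²/26.56 + (9−11.45)²/11.45 + (12−10.99)²/10.99 + (30−31.44)²/31.44 + (16−13.55)²/13.55 + (12−13.01)²/13.01 = 1.2810
df = 2
p-value (upper-tail) = 0.52702
At α=0.01: p ≥ α → fail to reject H₀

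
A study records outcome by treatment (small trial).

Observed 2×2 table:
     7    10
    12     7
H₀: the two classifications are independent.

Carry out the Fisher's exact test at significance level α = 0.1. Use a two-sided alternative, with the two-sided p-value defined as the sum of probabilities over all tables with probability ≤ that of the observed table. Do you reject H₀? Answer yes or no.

Margins: r₁=17, r₂=19, c₁=19, c₂=17, n=36
p_obs = C(17,7)·C(19,12)/C(36,19); sum pmf over tables with pmf ≤ p_obs
p-value (two-sided) = 0.31612
At α=0.1: p ≥ α → fail to reject H₀

reject H₀: no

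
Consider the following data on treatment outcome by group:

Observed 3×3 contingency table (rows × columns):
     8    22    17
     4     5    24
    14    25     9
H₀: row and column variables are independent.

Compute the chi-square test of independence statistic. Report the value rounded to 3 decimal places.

Row totals [47, 33, 48], col totals [26, 52, 50], n=128
χ² = (8−9.55)²/9.55 + (22−19.09)²/19.09 + (17−18.36)²/18.36 + (4−6.70)²/6.70 + (5−13.41)²/13.41 + (24−12.89)²/12.89 + (14−9.75)²/9.75 + (25−19.50)²/19.50 + (9−18.75)²/18.75 = 25.2029
df = 4

test statistic = 25.203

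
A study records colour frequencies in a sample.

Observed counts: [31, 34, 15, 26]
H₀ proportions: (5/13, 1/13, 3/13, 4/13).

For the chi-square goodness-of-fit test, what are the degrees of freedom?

df = k − 1 = 4 − 1 = 3

degrees of freedom = 3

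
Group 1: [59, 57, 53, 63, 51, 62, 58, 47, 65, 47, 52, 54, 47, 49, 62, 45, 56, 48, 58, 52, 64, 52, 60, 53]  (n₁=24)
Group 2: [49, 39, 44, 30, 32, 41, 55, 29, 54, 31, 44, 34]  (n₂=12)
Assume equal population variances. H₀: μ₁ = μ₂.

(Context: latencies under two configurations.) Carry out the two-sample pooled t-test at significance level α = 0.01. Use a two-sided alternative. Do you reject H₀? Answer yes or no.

reject H₀: yes

x̄₁=54.750, s₁=6.024, n₁=24
x̄₂=40.167, s₂=9.233, n₂=12
s_p² = [23·6.024² + 11·9.233²]/34 = 52.1225
SE = √(s_p²·(1/24+1/12)) = 2.5525
t = (54.750−40.167)/2.5525 = 5.7133
df = 34
p-value (two-sided) = 0.00000
At α=0.01: p < α → reject H₀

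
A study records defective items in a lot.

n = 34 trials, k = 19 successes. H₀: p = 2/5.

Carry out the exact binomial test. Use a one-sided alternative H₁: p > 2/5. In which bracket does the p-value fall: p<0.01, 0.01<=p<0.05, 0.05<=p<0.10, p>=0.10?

Exact binomial: n=34, k=19, p₀=2/5=0.4000
P(X≥19) from Σ C(n,i)·p₀^i·(1−p₀)^(n−i)
p-value (one-sided, H₁ greater) = 0.04444
→ bracket: 0.01<=p<0.05

p-value bracket: 0.01<=p<0.05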